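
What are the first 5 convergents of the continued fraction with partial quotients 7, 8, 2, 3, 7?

Using the convergent recurrence p_i = a_i*p_{i-1} + p_{i-2}, q_i = a_i*q_{i-1} + q_{i-2} with p_{-2}=0, p_{-1}=1, q_{-2}=1, q_{-1}=0:
  i=0: a_0=7, p_0 = 7*1 + 0 = 7, q_0 = 7*0 + 1 = 1.
  i=1: a_1=8, p_1 = 8*7 + 1 = 57, q_1 = 8*1 + 0 = 8.
  i=2: a_2=2, p_2 = 2*57 + 7 = 121, q_2 = 2*8 + 1 = 17.
  i=3: a_3=3, p_3 = 3*121 + 57 = 420, q_3 = 3*17 + 8 = 59.
  i=4: a_4=7, p_4 = 7*420 + 121 = 3061, q_4 = 7*59 + 17 = 430.

7/1, 57/8, 121/17, 420/59, 3061/430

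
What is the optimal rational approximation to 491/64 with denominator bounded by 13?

Expand x = 491/64 as a continued fraction with the Euclidean algorithm:
  491 = 7*64 + 43, so a_0 = 7.
  64 = 1*43 + 21, so a_1 = 1.
  43 = 2*21 + 1, so a_2 = 2.
  21 = 21*1 + 0, so a_3 = 21.
so x = [7; 1, 2, 21].
Convergents (p_i = a_i*p_{i-1} + p_{i-2}, q_i = a_i*q_{i-1} + q_{i-2} with p_{-2}=0, p_{-1}=1, q_{-2}=1, q_{-1}=0), until the denominator exceeds 13:
  i=0: a_0=7, p_0 = 7*1 + 0 = 7, q_0 = 7*0 + 1 = 1.
  i=1: a_1=1, p_1 = 1*7 + 1 = 8, q_1 = 1*1 + 0 = 1.
  i=2: a_2=2, p_2 = 2*8 + 7 = 23, q_2 = 2*1 + 1 = 3.
  i=3: a_3=21, p_3 = 21*23 + 8 = 491, q_3 = 21*3 + 1 = 64.
q_3 = 64 > 13, so the last convergent with denominator <= 13 is p_2/q_2 = 23/3.
The closest fraction with denominator <= 13 is either p_2/q_2 or the intermediate fraction (k*p_2 + p_1)/(k*q_2 + q_1) with the largest k >= 1 whose denominator stays <= 13; these approach x as k grows, and every other convergent or intermediate fraction in range is farther away.
Largest k: floor((13 - q_1)/q_2) = floor((13 - 1)/3) = 4.
That gives (4*23 + 8)/(4*3 + 1) = 100/13.
Compare the errors: |x - 23/3| = |491*3 - 23*64|/(64*3) = 1/192, and |x - 100/13| = |491*13 - 100*64|/(64*13) = 17/832.
Cross-multiplying, 1*832 = 832 < 3264 = 17*192, so 1/192 is smaller: the convergent 23/3 is closer to x than 100/13.

23/3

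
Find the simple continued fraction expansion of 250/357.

[0; 1, 2, 2, 1, 35]

Run the Euclidean algorithm on 250 and 357; the successive quotients are the partial quotients a_0, a_1, ... (each step inverts the fractional part left over by the previous one):
  250 = 0*357 + 250, so a_0 = 0.
  357 = 1*250 + 107, so a_1 = 1.
  250 = 2*107 + 36, so a_2 = 2.
  107 = 2*36 + 35, so a_3 = 2.
  36 = 1*35 + 1, so a_4 = 1.
  35 = 35*1 + 0, so a_5 = 35.
The remainder reaches 0 after 6 divisions, so the expansion has 6 partial quotients, read off in order.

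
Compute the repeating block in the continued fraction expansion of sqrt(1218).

Write x_i = (sqrt(1218) + m_i)/d_i with (m_0, d_0) = (0, 1). a_0 = floor(sqrt(1218)) = 34, since 34^2 = 1156 <= 1218 < 1225 = 35^2.
Iterate m_{i+1} = d_i*a_i - m_i, d_{i+1} = (1218 - m_{i+1}^2)/d_i, a_{i+1} = floor((a_0 + m_{i+1})/d_{i+1}):
  m_1 = 1*34 - 0 = 34, d_1 = (1218 - 34^2)/1 = 62/1 = 62, a_1 = floor((34 + 34)/62) = 1.
  m_2 = 62*1 - 34 = 28, d_2 = (1218 - 28^2)/62 = 434/62 = 7, a_2 = floor((34 + 28)/7) = 8.
  m_3 = 7*8 - 28 = 28, d_3 = (1218 - 28^2)/7 = 434/7 = 62, a_3 = floor((34 + 28)/62) = 1.
  m_4 = 62*1 - 28 = 34, d_4 = (1218 - 34^2)/62 = 62/62 = 1, a_4 = floor((34 + 34)/1) = 68.
  m_5 = 1*68 - 34 = 34, d_5 = (1218 - 34^2)/1 = 62/1 = 62: (m_5, d_5) = (m_1, d_1) = (34, 62), so from here the quotients repeat a_1, ..., a_4; the period length is 4.
Hence the expansion of sqrt(1218) is a_0 = 34 followed by the repeating block 1, 8, 1, 68 (period 4).

[34; (1, 8, 1, 68)]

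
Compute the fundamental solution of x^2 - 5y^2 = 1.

First expand sqrt(5) as a continued fraction. With x_i = (sqrt(5) + m_i)/d_i and (m_0, d_0) = (0, 1): a_0 = floor(sqrt(5)) = 2, since 2^2 = 4 <= 5 < 9 = 3^2.
Iterate m_{i+1} = d_i*a_i - m_i, d_{i+1} = (5 - m_{i+1}^2)/d_i, a_{i+1} = floor((a_0 + m_{i+1})/d_{i+1}):
  m_1 = 1*2 - 0 = 2, d_1 = (5 - 2^2)/1 = 1/1 = 1, a_1 = floor((2 + 2)/1) = 4.
  m_2 = 1*4 - 2 = 2, d_2 = (5 - 2^2)/1 = 1/1 = 1: (m_2, d_2) = (m_1, d_1) = (2, 1), so from here the quotient a_1 repeats; the period length is 1.
So sqrt(5) = [2; (4)] with period length k = 1.
k is odd, so (p_{k-1}, q_{k-1}) only solves x^2 - 5y^2 = -1 and the fundamental solution of x^2 - 5y^2 = 1 is (p_{2k-1}, q_{2k-1}) = (p_1, q_1); compute convergents through index 1, running through the period twice.
Convergents (p_i = a_i*p_{i-1} + p_{i-2}, q_i = a_i*q_{i-1} + q_{i-2} with p_{-2}=0, p_{-1}=1, q_{-2}=1, q_{-1}=0):
  i=0: a_0=2, p_0 = 2*1 + 0 = 2, q_0 = 2*0 + 1 = 1.
  i=1: a_1=4, p_1 = 4*2 + 1 = 9, q_1 = 4*1 + 0 = 4.
Indeed p_0^2 - 5*q_0^2 = 4 - 5 = -1, not +1.
Check: 9^2 - 5*4^2 = 81 - 80 = 1, so (x, y) = (9, 4) solves the equation, and by the theorem it is the least positive solution.

(x, y) = (9, 4)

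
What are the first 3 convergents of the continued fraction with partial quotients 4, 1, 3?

4/1, 5/1, 19/4

Using the convergent recurrence p_i = a_i*p_{i-1} + p_{i-2}, q_i = a_i*q_{i-1} + q_{i-2} with p_{-2}=0, p_{-1}=1, q_{-2}=1, q_{-1}=0:
  i=0: a_0=4, p_0 = 4*1 + 0 = 4, q_0 = 4*0 + 1 = 1.
  i=1: a_1=1, p_1 = 1*4 + 1 = 5, q_1 = 1*1 + 0 = 1.
  i=2: a_2=3, p_2 = 3*5 + 4 = 19, q_2 = 3*1 + 1 = 4.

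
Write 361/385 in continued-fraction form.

[0; 1, 15, 24]

Run the Euclidean algorithm on 361 and 385; the successive quotients are the partial quotients a_0, a_1, ... (each step inverts the fractional part left over by the previous one):
  361 = 0*385 + 361, so a_0 = 0.
  385 = 1*361 + 24, so a_1 = 1.
  361 = 15*24 + 1, so a_2 = 15.
  24 = 24*1 + 0, so a_3 = 24.
The remainder reaches 0 after 4 divisions, so the expansion has 4 partial quotients, read off in order.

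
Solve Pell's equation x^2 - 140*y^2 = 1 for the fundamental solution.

First expand sqrt(140) as a continued fraction. With x_i = (sqrt(140) + m_i)/d_i and (m_0, d_0) = (0, 1): a_0 = floor(sqrt(140)) = 11, since 11^2 = 121 <= 140 < 144 = 12^2.
Iterate m_{i+1} = d_i*a_i - m_i, d_{i+1} = (140 - m_{i+1}^2)/d_i, a_{i+1} = floor((a_0 + m_{i+1})/d_{i+1}):
  m_1 = 1*11 - 0 = 11, d_1 = (140 - 11^2)/1 = 19/1 = 19, a_1 = floor((11 + 11)/19) = 1.
  m_2 = 19*1 - 11 = 8, d_2 = (140 - 8^2)/19 = 76/19 = 4, a_2 = floor((11 + 8)/4) = 4.
  m_3 = 4*4 - 8 = 8, d_3 = (140 - 8^2)/4 = 76/4 = 19, a_3 = floor((11 + 8)/19) = 1.
  m_4 = 19*1 - 8 = 11, d_4 = (140 - 11^2)/19 = 19/19 = 1, a_4 = floor((11 + 11)/1) = 22.
  m_5 = 1*22 - 11 = 11, d_5 = (140 - 11^2)/1 = 19/1 = 19: (m_5, d_5) = (m_1, d_1) = (11, 19), so from here the quotients repeat a_1, ..., a_4; the period length is 4.
So sqrt(140) = [11; (1, 4, 1, 22)] with period length k = 4.
k is even, so the fundamental solution of x^2 - 140y^2 = 1 is (p_{k-1}, q_{k-1}) = (p_3, q_3); compute convergents through index 3.
Convergents (p_i = a_i*p_{i-1} + p_{i-2}, q_i = a_i*q_{i-1} + q_{i-2} with p_{-2}=0, p_{-1}=1, q_{-2}=1, q_{-1}=0):
  i=0: a_0=11, p_0 = 11*1 + 0 = 11, q_0 = 11*0 + 1 = 1.
  i=1: a_1=1, p_1 = 1*11 + 1 = 12, q_1 = 1*1 + 0 = 1.
  i=2: a_2=4, p_2 = 4*12 + 11 = 59, q_2 = 4*1 + 1 = 5.
  i=3: a_3=1, p_3 = 1*59 + 12 = 71, q_3 = 1*5 + 1 = 6.
Check: 71^2 - 140*6^2 = 5041 - 5040 = 1, so (x, y) = (71, 6) solves the equation, and by the theorem it is the least positive solution.

(x, y) = (71, 6)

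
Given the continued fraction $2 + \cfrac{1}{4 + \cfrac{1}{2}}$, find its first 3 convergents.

Using the convergent recurrence p_i = a_i*p_{i-1} + p_{i-2}, q_i = a_i*q_{i-1} + q_{i-2} with p_{-2}=0, p_{-1}=1, q_{-2}=1, q_{-1}=0:
  i=0: a_0=2, p_0 = 2*1 + 0 = 2, q_0 = 2*0 + 1 = 1.
  i=1: a_1=4, p_1 = 4*2 + 1 = 9, q_1 = 4*1 + 0 = 4.
  i=2: a_2=2, p_2 = 2*9 + 2 = 20, q_2 = 2*4 + 1 = 9.

2/1, 9/4, 20/9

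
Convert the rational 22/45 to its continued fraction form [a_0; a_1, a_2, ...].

Run the Euclidean algorithm on 22 and 45; the successive quotients are the partial quotients a_0, a_1, ... (each step inverts the fractional part left over by the previous one):
  22 = 0*45 + 22, so a_0 = 0.
  45 = 2*22 + 1, so a_1 = 2.
  22 = 22*1 + 0, so a_2 = 22.
The remainder reaches 0 after 3 divisions, so the expansion has 3 partial quotients, read off in order.

[0; 2, 22]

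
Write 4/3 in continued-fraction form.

[1; 3]

Run the Euclidean algorithm on 4 and 3; the successive quotients are the partial quotients a_0, a_1, ... (each step inverts the fractional part left over by the previous one):
  4 = 1*3 + 1, so a_0 = 1.
  3 = 3*1 + 0, so a_1 = 3.
The remainder reaches 0 after 2 divisions, so the expansion has 2 partial quotients, read off in order.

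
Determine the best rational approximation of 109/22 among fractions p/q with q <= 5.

5/1

Expand x = 109/22 as a continued fraction with the Euclidean algorithm:
  109 = 4*22 + 21, so a_0 = 4.
  22 = 1*21 + 1, so a_1 = 1.
  21 = 21*1 + 0, so a_2 = 21.
so x = [4; 1, 21].
Convergents (p_i = a_i*p_{i-1} + p_{i-2}, q_i = a_i*q_{i-1} + q_{i-2} with p_{-2}=0, p_{-1}=1, q_{-2}=1, q_{-1}=0), until the denominator exceeds 5:
  i=0: a_0=4, p_0 = 4*1 + 0 = 4, q_0 = 4*0 + 1 = 1.
  i=1: a_1=1, p_1 = 1*4 + 1 = 5, q_1 = 1*1 + 0 = 1.
  i=2: a_2=21, p_2 = 21*5 + 4 = 109, q_2 = 21*1 + 1 = 22.
q_2 = 22 > 5, so the last convergent with denominator <= 5 is p_1/q_1 = 5/1.
The closest fraction with denominator <= 5 is either p_1/q_1 or the intermediate fraction (k*p_1 + p_0)/(k*q_1 + q_0) with the largest k >= 1 whose denominator stays <= 5; these approach x as k grows, and every other convergent or intermediate fraction in range is farther away.
Largest k: floor((5 - q_0)/q_1) = floor((5 - 1)/1) = 4.
That gives (4*5 + 4)/(4*1 + 1) = 24/5.
Compare the errors: |x - 5/1| = |109*1 - 5*22|/(22*1) = 1/22, and |x - 24/5| = |109*5 - 24*22|/(22*5) = 17/110.
Cross-multiplying, 1*110 = 110 < 374 = 17*22, so 1/22 is smaller: the convergent 5/1 is closer to x than 24/5.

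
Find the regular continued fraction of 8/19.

Run the Euclidean algorithm on 8 and 19; the successive quotients are the partial quotients a_0, a_1, ... (each step inverts the fractional part left over by the previous one):
  8 = 0*19 + 8, so a_0 = 0.
  19 = 2*8 + 3, so a_1 = 2.
  8 = 2*3 + 2, so a_2 = 2.
  3 = 1*2 + 1, so a_3 = 1.
  2 = 2*1 + 0, so a_4 = 2.
The remainder reaches 0 after 5 divisions, so the expansion has 5 partial quotients, read off in order.

[0; 2, 2, 1, 2]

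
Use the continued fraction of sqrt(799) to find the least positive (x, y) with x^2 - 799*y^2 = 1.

(x, y) = (424, 15)

First expand sqrt(799) as a continued fraction. With x_i = (sqrt(799) + m_i)/d_i and (m_0, d_0) = (0, 1): a_0 = floor(sqrt(799)) = 28, since 28^2 = 784 <= 799 < 841 = 29^2.
Iterate m_{i+1} = d_i*a_i - m_i, d_{i+1} = (799 - m_{i+1}^2)/d_i, a_{i+1} = floor((a_0 + m_{i+1})/d_{i+1}):
  m_1 = 1*28 - 0 = 28, d_1 = (799 - 28^2)/1 = 15/1 = 15, a_1 = floor((28 + 28)/15) = 3.
  m_2 = 15*3 - 28 = 17, d_2 = (799 - 17^2)/15 = 510/15 = 34, a_2 = floor((28 + 17)/34) = 1.
  m_3 = 34*1 - 17 = 17, d_3 = (799 - 17^2)/34 = 510/34 = 15, a_3 = floor((28 + 17)/15) = 3.
  m_4 = 15*3 - 17 = 28, d_4 = (799 - 28^2)/15 = 15/15 = 1, a_4 = floor((28 + 28)/1) = 56.
  m_5 = 1*56 - 28 = 28, d_5 = (799 - 28^2)/1 = 15/1 = 15: (m_5, d_5) = (m_1, d_1) = (28, 15), so from here the quotients repeat a_1, ..., a_4; the period length is 4.
So sqrt(799) = [28; (3, 1, 3, 56)] with period length k = 4.
k is even, so the fundamental solution of x^2 - 799y^2 = 1 is (p_{k-1}, q_{k-1}) = (p_3, q_3); compute convergents through index 3.
Convergents (p_i = a_i*p_{i-1} + p_{i-2}, q_i = a_i*q_{i-1} + q_{i-2} with p_{-2}=0, p_{-1}=1, q_{-2}=1, q_{-1}=0):
  i=0: a_0=28, p_0 = 28*1 + 0 = 28, q_0 = 28*0 + 1 = 1.
  i=1: a_1=3, p_1 = 3*28 + 1 = 85, q_1 = 3*1 + 0 = 3.
  i=2: a_2=1, p_2 = 1*85 + 28 = 113, q_2 = 1*3 + 1 = 4.
  i=3: a_3=3, p_3 = 3*113 + 85 = 424, q_3 = 3*4 + 3 = 15.
Check: 424^2 - 799*15^2 = 179776 - 179775 = 1, so (x, y) = (424, 15) solves the equation, and by the theorem it is the least positive solution.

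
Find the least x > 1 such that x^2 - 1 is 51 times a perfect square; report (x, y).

(x, y) = (50, 7)

First expand sqrt(51) as a continued fraction. With x_i = (sqrt(51) + m_i)/d_i and (m_0, d_0) = (0, 1): a_0 = floor(sqrt(51)) = 7, since 7^2 = 49 <= 51 < 64 = 8^2.
Iterate m_{i+1} = d_i*a_i - m_i, d_{i+1} = (51 - m_{i+1}^2)/d_i, a_{i+1} = floor((a_0 + m_{i+1})/d_{i+1}):
  m_1 = 1*7 - 0 = 7, d_1 = (51 - 7^2)/1 = 2/1 = 2, a_1 = floor((7 + 7)/2) = 7.
  m_2 = 2*7 - 7 = 7, d_2 = (51 - 7^2)/2 = 2/2 = 1, a_2 = floor((7 + 7)/1) = 14.
  m_3 = 1*14 - 7 = 7, d_3 = (51 - 7^2)/1 = 2/1 = 2: (m_3, d_3) = (m_1, d_1) = (7, 2), so from here the quotients repeat a_1, a_2; the period length is 2.
So sqrt(51) = [7; (7, 14)] with period length k = 2.
k is even, so the fundamental solution of x^2 - 51y^2 = 1 is (p_{k-1}, q_{k-1}) = (p_1, q_1); compute convergents through index 1.
Convergents (p_i = a_i*p_{i-1} + p_{i-2}, q_i = a_i*q_{i-1} + q_{i-2} with p_{-2}=0, p_{-1}=1, q_{-2}=1, q_{-1}=0):
  i=0: a_0=7, p_0 = 7*1 + 0 = 7, q_0 = 7*0 + 1 = 1.
  i=1: a_1=7, p_1 = 7*7 + 1 = 50, q_1 = 7*1 + 0 = 7.
Check: 50^2 - 51*7^2 = 2500 - 2499 = 1, so (x, y) = (50, 7) solves the equation, and by the theorem it is the least positive solution.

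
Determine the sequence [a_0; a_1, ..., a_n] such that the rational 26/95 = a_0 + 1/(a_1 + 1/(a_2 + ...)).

[0; 3, 1, 1, 1, 8]

Run the Euclidean algorithm on 26 and 95; the successive quotients are the partial quotients a_0, a_1, ... (each step inverts the fractional part left over by the previous one):
  26 = 0*95 + 26, so a_0 = 0.
  95 = 3*26 + 17, so a_1 = 3.
  26 = 1*17 + 9, so a_2 = 1.
  17 = 1*9 + 8, so a_3 = 1.
  9 = 1*8 + 1, so a_4 = 1.
  8 = 8*1 + 0, so a_5 = 8.
The remainder reaches 0 after 6 divisions, so the expansion has 6 partial quotients, read off in order.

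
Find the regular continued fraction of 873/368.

Run the Euclidean algorithm on 873 and 368; the successive quotients are the partial quotients a_0, a_1, ... (each step inverts the fractional part left over by the previous one):
  873 = 2*368 + 137, so a_0 = 2.
  368 = 2*137 + 94, so a_1 = 2.
  137 = 1*94 + 43, so a_2 = 1.
  94 = 2*43 + 8, so a_3 = 2.
  43 = 5*8 + 3, so a_4 = 5.
  8 = 2*3 + 2, so a_5 = 2.
  3 = 1*2 + 1, so a_6 = 1.
  2 = 2*1 + 0, so a_7 = 2.
The remainder reaches 0 after 8 divisions, so the expansion has 8 partial quotients, read off in order.

[2; 2, 1, 2, 5, 2, 1, 2]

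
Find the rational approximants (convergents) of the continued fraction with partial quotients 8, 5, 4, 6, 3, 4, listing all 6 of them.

Using the convergent recurrence p_i = a_i*p_{i-1} + p_{i-2}, q_i = a_i*q_{i-1} + q_{i-2} with p_{-2}=0, p_{-1}=1, q_{-2}=1, q_{-1}=0:
  i=0: a_0=8, p_0 = 8*1 + 0 = 8, q_0 = 8*0 + 1 = 1.
  i=1: a_1=5, p_1 = 5*8 + 1 = 41, q_1 = 5*1 + 0 = 5.
  i=2: a_2=4, p_2 = 4*41 + 8 = 172, q_2 = 4*5 + 1 = 21.
  i=3: a_3=6, p_3 = 6*172 + 41 = 1073, q_3 = 6*21 + 5 = 131.
  i=4: a_4=3, p_4 = 3*1073 + 172 = 3391, q_4 = 3*131 + 21 = 414.
  i=5: a_5=4, p_5 = 4*3391 + 1073 = 14637, q_5 = 4*414 + 131 = 1787.

8/1, 41/5, 172/21, 1073/131, 3391/414, 14637/1787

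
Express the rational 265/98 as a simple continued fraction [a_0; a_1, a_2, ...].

[2; 1, 2, 2, 1, 1, 1, 3]

Run the Euclidean algorithm on 265 and 98; the successive quotients are the partial quotients a_0, a_1, ... (each step inverts the fractional part left over by the previous one):
  265 = 2*98 + 69, so a_0 = 2.
  98 = 1*69 + 29, so a_1 = 1.
  69 = 2*29 + 11, so a_2 = 2.
  29 = 2*11 + 7, so a_3 = 2.
  11 = 1*7 + 4, so a_4 = 1.
  7 = 1*4 + 3, so a_5 = 1.
  4 = 1*3 + 1, so a_6 = 1.
  3 = 3*1 + 0, so a_7 = 3.
The remainder reaches 0 after 8 divisions, so the expansion has 8 partial quotients, read off in order.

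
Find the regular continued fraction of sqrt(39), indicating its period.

Write x_i = (sqrt(39) + m_i)/d_i with (m_0, d_0) = (0, 1). a_0 = floor(sqrt(39)) = 6, since 6^2 = 36 <= 39 < 49 = 7^2.
Iterate m_{i+1} = d_i*a_i - m_i, d_{i+1} = (39 - m_{i+1}^2)/d_i, a_{i+1} = floor((a_0 + m_{i+1})/d_{i+1}):
  m_1 = 1*6 - 0 = 6, d_1 = (39 - 6^2)/1 = 3/1 = 3, a_1 = floor((6 + 6)/3) = 4.
  m_2 = 3*4 - 6 = 6, d_2 = (39 - 6^2)/3 = 3/3 = 1, a_2 = floor((6 + 6)/1) = 12.
  m_3 = 1*12 - 6 = 6, d_3 = (39 - 6^2)/1 = 3/1 = 3: (m_3, d_3) = (m_1, d_1) = (6, 3), so from here the quotients repeat a_1, a_2; the period length is 2.
Hence the expansion of sqrt(39) is a_0 = 6 followed by the repeating block 4, 12 (period 2).

[6; (4, 12)]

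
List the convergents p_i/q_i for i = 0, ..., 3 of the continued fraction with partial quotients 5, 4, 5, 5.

Using the convergent recurrence p_i = a_i*p_{i-1} + p_{i-2}, q_i = a_i*q_{i-1} + q_{i-2} with p_{-2}=0, p_{-1}=1, q_{-2}=1, q_{-1}=0:
  i=0: a_0=5, p_0 = 5*1 + 0 = 5, q_0 = 5*0 + 1 = 1.
  i=1: a_1=4, p_1 = 4*5 + 1 = 21, q_1 = 4*1 + 0 = 4.
  i=2: a_2=5, p_2 = 5*21 + 5 = 110, q_2 = 5*4 + 1 = 21.
  i=3: a_3=5, p_3 = 5*110 + 21 = 571, q_3 = 5*21 + 4 = 109.

5/1, 21/4, 110/21, 571/109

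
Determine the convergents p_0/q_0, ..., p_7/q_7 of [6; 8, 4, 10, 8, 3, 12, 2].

6/1, 49/8, 202/33, 2069/338, 16754/2737, 52331/8549, 644726/105325, 1341783/219199

Using the convergent recurrence p_i = a_i*p_{i-1} + p_{i-2}, q_i = a_i*q_{i-1} + q_{i-2} with p_{-2}=0, p_{-1}=1, q_{-2}=1, q_{-1}=0:
  i=0: a_0=6, p_0 = 6*1 + 0 = 6, q_0 = 6*0 + 1 = 1.
  i=1: a_1=8, p_1 = 8*6 + 1 = 49, q_1 = 8*1 + 0 = 8.
  i=2: a_2=4, p_2 = 4*49 + 6 = 202, q_2 = 4*8 + 1 = 33.
  i=3: a_3=10, p_3 = 10*202 + 49 = 2069, q_3 = 10*33 + 8 = 338.
  i=4: a_4=8, p_4 = 8*2069 + 202 = 16754, q_4 = 8*338 + 33 = 2737.
  i=5: a_5=3, p_5 = 3*16754 + 2069 = 52331, q_5 = 3*2737 + 338 = 8549.
  i=6: a_6=12, p_6 = 12*52331 + 16754 = 644726, q_6 = 12*8549 + 2737 = 105325.
  i=7: a_7=2, p_7 = 2*644726 + 52331 = 1341783, q_7 = 2*105325 + 8549 = 219199.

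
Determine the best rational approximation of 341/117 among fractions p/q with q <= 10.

29/10

Expand x = 341/117 as a continued fraction with the Euclidean algorithm:
  341 = 2*117 + 107, so a_0 = 2.
  117 = 1*107 + 10, so a_1 = 1.
  107 = 10*10 + 7, so a_2 = 10.
  10 = 1*7 + 3, so a_3 = 1.
  7 = 2*3 + 1, so a_4 = 2.
  3 = 3*1 + 0, so a_5 = 3.
so x = [2; 1, 10, 1, 2, 3].
Convergents (p_i = a_i*p_{i-1} + p_{i-2}, q_i = a_i*q_{i-1} + q_{i-2} with p_{-2}=0, p_{-1}=1, q_{-2}=1, q_{-1}=0), until the denominator exceeds 10:
  i=0: a_0=2, p_0 = 2*1 + 0 = 2, q_0 = 2*0 + 1 = 1.
  i=1: a_1=1, p_1 = 1*2 + 1 = 3, q_1 = 1*1 + 0 = 1.
  i=2: a_2=10, p_2 = 10*3 + 2 = 32, q_2 = 10*1 + 1 = 11.
q_2 = 11 > 10, so the last convergent with denominator <= 10 is p_1/q_1 = 3/1.
The closest fraction with denominator <= 10 is either p_1/q_1 or the intermediate fraction (k*p_1 + p_0)/(k*q_1 + q_0) with the largest k >= 1 whose denominator stays <= 10; these approach x as k grows, and every other convergent or intermediate fraction in range is farther away.
Largest k: floor((10 - q_0)/q_1) = floor((10 - 1)/1) = 9.
That gives (9*3 + 2)/(9*1 + 1) = 29/10.
Compare the errors: |x - 3/1| = |341*1 - 3*117|/(117*1) = 10/117, and |x - 29/10| = |341*10 - 29*117|/(117*10) = 17/1170.
Cross-multiplying, 17*117 = 1989 < 11700 = 10*1170, so 17/1170 is smaller: the intermediate fraction 29/10 is closer to x than 3/1.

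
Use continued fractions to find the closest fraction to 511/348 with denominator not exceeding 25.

Expand x = 511/348 as a continued fraction with the Euclidean algorithm:
  511 = 1*348 + 163, so a_0 = 1.
  348 = 2*163 + 22, so a_1 = 2.
  163 = 7*22 + 9, so a_2 = 7.
  22 = 2*9 + 4, so a_3 = 2.
  9 = 2*4 + 1, so a_4 = 2.
  4 = 4*1 + 0, so a_5 = 4.
so x = [1; 2, 7, 2, 2, 4].
Convergents (p_i = a_i*p_{i-1} + p_{i-2}, q_i = a_i*q_{i-1} + q_{i-2} with p_{-2}=0, p_{-1}=1, q_{-2}=1, q_{-1}=0), until the denominator exceeds 25:
  i=0: a_0=1, p_0 = 1*1 + 0 = 1, q_0 = 1*0 + 1 = 1.
  i=1: a_1=2, p_1 = 2*1 + 1 = 3, q_1 = 2*1 + 0 = 2.
  i=2: a_2=7, p_2 = 7*3 + 1 = 22, q_2 = 7*2 + 1 = 15.
  i=3: a_3=2, p_3 = 2*22 + 3 = 47, q_3 = 2*15 + 2 = 32.
q_3 = 32 > 25, so the last convergent with denominator <= 25 is p_2/q_2 = 22/15.
The closest fraction with denominator <= 25 is either p_2/q_2 or the intermediate fraction (k*p_2 + p_1)/(k*q_2 + q_1) with the largest k >= 1 whose denominator stays <= 25; these approach x as k grows, and every other convergent or intermediate fraction in range is farther away.
Largest k: floor((25 - q_1)/q_2) = floor((25 - 2)/15) = 1.
That gives (1*22 + 3)/(1*15 + 2) = 25/17.
Compare the errors: |x - 22/15| = |511*15 - 22*348|/(348*15) = 9/5220, and |x - 25/17| = |511*17 - 25*348|/(348*17) = 13/5916.
Cross-multiplying, 9*5916 = 53244 < 67860 = 13*5220, so 9/5220 is smaller: the convergent 22/15 is closer to x than 25/17.

22/15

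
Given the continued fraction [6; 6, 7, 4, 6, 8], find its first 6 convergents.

6/1, 37/6, 265/43, 1097/178, 6847/1111, 55873/9066

Using the convergent recurrence p_i = a_i*p_{i-1} + p_{i-2}, q_i = a_i*q_{i-1} + q_{i-2} with p_{-2}=0, p_{-1}=1, q_{-2}=1, q_{-1}=0:
  i=0: a_0=6, p_0 = 6*1 + 0 = 6, q_0 = 6*0 + 1 = 1.
  i=1: a_1=6, p_1 = 6*6 + 1 = 37, q_1 = 6*1 + 0 = 6.
  i=2: a_2=7, p_2 = 7*37 + 6 = 265, q_2 = 7*6 + 1 = 43.
  i=3: a_3=4, p_3 = 4*265 + 37 = 1097, q_3 = 4*43 + 6 = 178.
  i=4: a_4=6, p_4 = 6*1097 + 265 = 6847, q_4 = 6*178 + 43 = 1111.
  i=5: a_5=8, p_5 = 8*6847 + 1097 = 55873, q_5 = 8*1111 + 178 = 9066.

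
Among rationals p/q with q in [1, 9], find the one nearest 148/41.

18/5

Expand x = 148/41 as a continued fraction with the Euclidean algorithm:
  148 = 3*41 + 25, so a_0 = 3.
  41 = 1*25 + 16, so a_1 = 1.
  25 = 1*16 + 9, so a_2 = 1.
  16 = 1*9 + 7, so a_3 = 1.
  9 = 1*7 + 2, so a_4 = 1.
  7 = 3*2 + 1, so a_5 = 3.
  2 = 2*1 + 0, so a_6 = 2.
so x = [3; 1, 1, 1, 1, 3, 2].
Convergents (p_i = a_i*p_{i-1} + p_{i-2}, q_i = a_i*q_{i-1} + q_{i-2} with p_{-2}=0, p_{-1}=1, q_{-2}=1, q_{-1}=0), until the denominator exceeds 9:
  i=0: a_0=3, p_0 = 3*1 + 0 = 3, q_0 = 3*0 + 1 = 1.
  i=1: a_1=1, p_1 = 1*3 + 1 = 4, q_1 = 1*1 + 0 = 1.
  i=2: a_2=1, p_2 = 1*4 + 3 = 7, q_2 = 1*1 + 1 = 2.
  i=3: a_3=1, p_3 = 1*7 + 4 = 11, q_3 = 1*2 + 1 = 3.
  i=4: a_4=1, p_4 = 1*11 + 7 = 18, q_4 = 1*3 + 2 = 5.
  i=5: a_5=3, p_5 = 3*18 + 11 = 65, q_5 = 3*5 + 3 = 18.
q_5 = 18 > 9, so the last convergent with denominator <= 9 is p_4/q_4 = 18/5.
The closest fraction with denominator <= 9 is either p_4/q_4 or the intermediate fraction (k*p_4 + p_3)/(k*q_4 + q_3) with the largest k >= 1 whose denominator stays <= 9; these approach x as k grows, and every other convergent or intermediate fraction in range is farther away.
Largest k: floor((9 - q_3)/q_4) = floor((9 - 3)/5) = 1.
That gives (1*18 + 11)/(1*5 + 3) = 29/8.
Compare the errors: |x - 18/5| = |148*5 - 18*41|/(41*5) = 2/205, and |x - 29/8| = |148*8 - 29*41|/(41*8) = 5/328.
Cross-multiplying, 2*328 = 656 < 1025 = 5*205, so 2/205 is smaller: the convergent 18/5 is closer to x than 29/8.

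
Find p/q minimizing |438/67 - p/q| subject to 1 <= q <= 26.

Expand x = 438/67 as a continued fraction with the Euclidean algorithm:
  438 = 6*67 + 36, so a_0 = 6.
  67 = 1*36 + 31, so a_1 = 1.
  36 = 1*31 + 5, so a_2 = 1.
  31 = 6*5 + 1, so a_3 = 6.
  5 = 5*1 + 0, so a_4 = 5.
so x = [6; 1, 1, 6, 5].
Convergents (p_i = a_i*p_{i-1} + p_{i-2}, q_i = a_i*q_{i-1} + q_{i-2} with p_{-2}=0, p_{-1}=1, q_{-2}=1, q_{-1}=0), until the denominator exceeds 26:
  i=0: a_0=6, p_0 = 6*1 + 0 = 6, q_0 = 6*0 + 1 = 1.
  i=1: a_1=1, p_1 = 1*6 + 1 = 7, q_1 = 1*1 + 0 = 1.
  i=2: a_2=1, p_2 = 1*7 + 6 = 13, q_2 = 1*1 + 1 = 2.
  i=3: a_3=6, p_3 = 6*13 + 7 = 85, q_3 = 6*2 + 1 = 13.
  i=4: a_4=5, p_4 = 5*85 + 13 = 438, q_4 = 5*13 + 2 = 67.
q_4 = 67 > 26, so the last convergent with denominator <= 26 is p_3/q_3 = 85/13.
The closest fraction with denominator <= 26 is either p_3/q_3 or the intermediate fraction (k*p_3 + p_2)/(k*q_3 + q_2) with the largest k >= 1 whose denominator stays <= 26; these approach x as k grows, and every other convergent or intermediate fraction in range is farther away.
Largest k: floor((26 - q_2)/q_3) = floor((26 - 2)/13) = 1.
That gives (1*85 + 13)/(1*13 + 2) = 98/15.
Compare the errors: |x - 85/13| = |438*13 - 85*67|/(67*13) = 1/871, and |x - 98/15| = |438*15 - 98*67|/(67*15) = 4/1005.
Cross-multiplying, 1*1005 = 1005 < 3484 = 4*871, so 1/871 is smaller: the convergent 85/13 is closer to x than 98/15.

85/13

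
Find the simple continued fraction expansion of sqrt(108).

Write x_i = (sqrt(108) + m_i)/d_i with (m_0, d_0) = (0, 1). a_0 = floor(sqrt(108)) = 10, since 10^2 = 100 <= 108 < 121 = 11^2.
Iterate m_{i+1} = d_i*a_i - m_i, d_{i+1} = (108 - m_{i+1}^2)/d_i, a_{i+1} = floor((a_0 + m_{i+1})/d_{i+1}):
  m_1 = 1*10 - 0 = 10, d_1 = (108 - 10^2)/1 = 8/1 = 8, a_1 = floor((10 + 10)/8) = 2.
  m_2 = 8*2 - 10 = 6, d_2 = (108 - 6^2)/8 = 72/8 = 9, a_2 = floor((10 + 6)/9) = 1.
  m_3 = 9*1 - 6 = 3, d_3 = (108 - 3^2)/9 = 99/9 = 11, a_3 = floor((10 + 3)/11) = 1.
  m_4 = 11*1 - 3 = 8, d_4 = (108 - 8^2)/11 = 44/11 = 4, a_4 = floor((10 + 8)/4) = 4.
  m_5 = 4*4 - 8 = 8, d_5 = (108 - 8^2)/4 = 44/4 = 11, a_5 = floor((10 + 8)/11) = 1.
  m_6 = 11*1 - 8 = 3, d_6 = (108 - 3^2)/11 = 99/11 = 9, a_6 = floor((10 + 3)/9) = 1.
  m_7 = 9*1 - 3 = 6, d_7 = (108 - 6^2)/9 = 72/9 = 8, a_7 = floor((10 + 6)/8) = 2.
  m_8 = 8*2 - 6 = 10, d_8 = (108 - 10^2)/8 = 8/8 = 1, a_8 = floor((10 + 10)/1) = 20.
  m_9 = 1*20 - 10 = 10, d_9 = (108 - 10^2)/1 = 8/1 = 8: (m_9, d_9) = (m_1, d_1) = (10, 8), so from here the quotients repeat a_1, ..., a_8; the period length is 8.
Hence the expansion of sqrt(108) is a_0 = 10 followed by the repeating block 2, 1, 1, 4, 1, 1, 2, 20 (period 8).

[10; (2, 1, 1, 4, 1, 1, 2, 20)]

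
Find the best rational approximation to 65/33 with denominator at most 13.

2/1

Expand x = 65/33 as a continued fraction with the Euclidean algorithm:
  65 = 1*33 + 32, so a_0 = 1.
  33 = 1*32 + 1, so a_1 = 1.
  32 = 32*1 + 0, so a_2 = 32.
so x = [1; 1, 32].
Convergents (p_i = a_i*p_{i-1} + p_{i-2}, q_i = a_i*q_{i-1} + q_{i-2} with p_{-2}=0, p_{-1}=1, q_{-2}=1, q_{-1}=0), until the denominator exceeds 13:
  i=0: a_0=1, p_0 = 1*1 + 0 = 1, q_0 = 1*0 + 1 = 1.
  i=1: a_1=1, p_1 = 1*1 + 1 = 2, q_1 = 1*1 + 0 = 1.
  i=2: a_2=32, p_2 = 32*2 + 1 = 65, q_2 = 32*1 + 1 = 33.
q_2 = 33 > 13, so the last convergent with denominator <= 13 is p_1/q_1 = 2/1.
The closest fraction with denominator <= 13 is either p_1/q_1 or the intermediate fraction (k*p_1 + p_0)/(k*q_1 + q_0) with the largest k >= 1 whose denominator stays <= 13; these approach x as k grows, and every other convergent or intermediate fraction in range is farther away.
Largest k: floor((13 - q_0)/q_1) = floor((13 - 1)/1) = 12.
That gives (12*2 + 1)/(12*1 + 1) = 25/13.
Compare the errors: |x - 2/1| = |65*1 - 2*33|/(33*1) = 1/33, and |x - 25/13| = |65*13 - 25*33|/(33*13) = 20/429.
Cross-multiplying, 1*429 = 429 < 660 = 20*33, so 1/33 is smaller: the convergent 2/1 is closer to x than 25/13.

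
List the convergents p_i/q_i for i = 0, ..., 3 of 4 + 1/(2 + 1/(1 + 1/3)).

Using the convergent recurrence p_i = a_i*p_{i-1} + p_{i-2}, q_i = a_i*q_{i-1} + q_{i-2} with p_{-2}=0, p_{-1}=1, q_{-2}=1, q_{-1}=0:
  i=0: a_0=4, p_0 = 4*1 + 0 = 4, q_0 = 4*0 + 1 = 1.
  i=1: a_1=2, p_1 = 2*4 + 1 = 9, q_1 = 2*1 + 0 = 2.
  i=2: a_2=1, p_2 = 1*9 + 4 = 13, q_2 = 1*2 + 1 = 3.
  i=3: a_3=3, p_3 = 3*13 + 9 = 48, q_3 = 3*3 + 2 = 11.

4/1, 9/2, 13/3, 48/11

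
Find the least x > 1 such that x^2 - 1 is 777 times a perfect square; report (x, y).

(x, y) = (223, 8)

First expand sqrt(777) as a continued fraction. With x_i = (sqrt(777) + m_i)/d_i and (m_0, d_0) = (0, 1): a_0 = floor(sqrt(777)) = 27, since 27^2 = 729 <= 777 < 784 = 28^2.
Iterate m_{i+1} = d_i*a_i - m_i, d_{i+1} = (777 - m_{i+1}^2)/d_i, a_{i+1} = floor((a_0 + m_{i+1})/d_{i+1}):
  m_1 = 1*27 - 0 = 27, d_1 = (777 - 27^2)/1 = 48/1 = 48, a_1 = floor((27 + 27)/48) = 1.
  m_2 = 48*1 - 27 = 21, d_2 = (777 - 21^2)/48 = 336/48 = 7, a_2 = floor((27 + 21)/7) = 6.
  m_3 = 7*6 - 21 = 21, d_3 = (777 - 21^2)/7 = 336/7 = 48, a_3 = floor((27 + 21)/48) = 1.
  m_4 = 48*1 - 21 = 27, d_4 = (777 - 27^2)/48 = 48/48 = 1, a_4 = floor((27 + 27)/1) = 54.
  m_5 = 1*54 - 27 = 27, d_5 = (777 - 27^2)/1 = 48/1 = 48: (m_5, d_5) = (m_1, d_1) = (27, 48), so from here the quotients repeat a_1, ..., a_4; the period length is 4.
So sqrt(777) = [27; (1, 6, 1, 54)] with period length k = 4.
k is even, so the fundamental solution of x^2 - 777y^2 = 1 is (p_{k-1}, q_{k-1}) = (p_3, q_3); compute convergents through index 3.
Convergents (p_i = a_i*p_{i-1} + p_{i-2}, q_i = a_i*q_{i-1} + q_{i-2} with p_{-2}=0, p_{-1}=1, q_{-2}=1, q_{-1}=0):
  i=0: a_0=27, p_0 = 27*1 + 0 = 27, q_0 = 27*0 + 1 = 1.
  i=1: a_1=1, p_1 = 1*27 + 1 = 28, q_1 = 1*1 + 0 = 1.
  i=2: a_2=6, p_2 = 6*28 + 27 = 195, q_2 = 6*1 + 1 = 7.
  i=3: a_3=1, p_3 = 1*195 + 28 = 223, q_3 = 1*7 + 1 = 8.
Check: 223^2 - 777*8^2 = 49729 - 49728 = 1, so (x, y) = (223, 8) solves the equation, and by the theorem it is the least positive solution.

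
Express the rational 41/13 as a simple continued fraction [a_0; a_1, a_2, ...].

Run the Euclidean algorithm on 41 and 13; the successive quotients are the partial quotients a_0, a_1, ... (each step inverts the fractional part left over by the previous one):
  41 = 3*13 + 2, so a_0 = 3.
  13 = 6*2 + 1, so a_1 = 6.
  2 = 2*1 + 0, so a_2 = 2.
The remainder reaches 0 after 3 divisions, so the expansion has 3 partial quotients, read off in order.

[3; 6, 2]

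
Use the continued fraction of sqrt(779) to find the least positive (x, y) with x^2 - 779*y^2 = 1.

First expand sqrt(779) as a continued fraction. With x_i = (sqrt(779) + m_i)/d_i and (m_0, d_0) = (0, 1): a_0 = floor(sqrt(779)) = 27, since 27^2 = 729 <= 779 < 784 = 28^2.
Iterate m_{i+1} = d_i*a_i - m_i, d_{i+1} = (779 - m_{i+1}^2)/d_i, a_{i+1} = floor((a_0 + m_{i+1})/d_{i+1}):
  m_1 = 1*27 - 0 = 27, d_1 = (779 - 27^2)/1 = 50/1 = 50, a_1 = floor((27 + 27)/50) = 1.
  m_2 = 50*1 - 27 = 23, d_2 = (779 - 23^2)/50 = 250/50 = 5, a_2 = floor((27 + 23)/5) = 10.
  m_3 = 5*10 - 23 = 27, d_3 = (779 - 27^2)/5 = 50/5 = 10, a_3 = floor((27 + 27)/10) = 5.
  m_4 = 10*5 - 27 = 23, d_4 = (779 - 23^2)/10 = 250/10 = 25, a_4 = floor((27 + 23)/25) = 2.
  m_5 = 25*2 - 23 = 27, d_5 = (779 - 27^2)/25 = 50/25 = 2, a_5 = floor((27 + 27)/2) = 27.
  m_6 = 2*27 - 27 = 27, d_6 = (779 - 27^2)/2 = 50/2 = 25, a_6 = floor((27 + 27)/25) = 2.
  m_7 = 25*2 - 27 = 23, d_7 = (779 - 23^2)/25 = 250/25 = 10, a_7 = floor((27 + 23)/10) = 5.
  m_8 = 10*5 - 23 = 27, d_8 = (779 - 27^2)/10 = 50/10 = 5, a_8 = floor((27 + 27)/5) = 10.
  m_9 = 5*10 - 27 = 23, d_9 = (779 - 23^2)/5 = 250/5 = 50, a_9 = floor((27 + 23)/50) = 1.
  m_10 = 50*1 - 23 = 27, d_10 = (779 - 27^2)/50 = 50/50 = 1, a_10 = floor((27 + 27)/1) = 54.
  m_11 = 1*54 - 27 = 27, d_11 = (779 - 27^2)/1 = 50/1 = 50: (m_11, d_11) = (m_1, d_1) = (27, 50), so from here the quotients repeat a_1, ..., a_10; the period length is 10.
So sqrt(779) = [27; (1, 10, 5, 2, 27, 2, 5, 10, 1, 54)] with period length k = 10.
k is even, so the fundamental solution of x^2 - 779y^2 = 1 is (p_{k-1}, q_{k-1}) = (p_9, q_9); compute convergents through index 9.
Convergents (p_i = a_i*p_{i-1} + p_{i-2}, q_i = a_i*q_{i-1} + q_{i-2} with p_{-2}=0, p_{-1}=1, q_{-2}=1, q_{-1}=0):
  i=0: a_0=27, p_0 = 27*1 + 0 = 27, q_0 = 27*0 + 1 = 1.
  i=1: a_1=1, p_1 = 1*27 + 1 = 28, q_1 = 1*1 + 0 = 1.
  i=2: a_2=10, p_2 = 10*28 + 27 = 307, q_2 = 10*1 + 1 = 11.
  i=3: a_3=5, p_3 = 5*307 + 28 = 1563, q_3 = 5*11 + 1 = 56.
  i=4: a_4=2, p_4 = 2*1563 + 307 = 3433, q_4 = 2*56 + 11 = 123.
  i=5: a_5=27, p_5 = 27*3433 + 1563 = 94254, q_5 = 27*123 + 56 = 3377.
  i=6: a_6=2, p_6 = 2*94254 + 3433 = 191941, q_6 = 2*3377 + 123 = 6877.
  i=7: a_7=5, p_7 = 5*191941 + 94254 = 1053959, q_7 = 5*6877 + 3377 = 37762.
  i=8: a_8=10, p_8 = 10*1053959 + 191941 = 10731531, q_8 = 10*37762 + 6877 = 384497.
  i=9: a_9=1, p_9 = 1*10731531 + 1053959 = 11785490, q_9 = 1*384497 + 37762 = 422259.
Check: 11785490^2 - 779*422259^2 = 138897774540100 - 138897774540099 = 1, so (x, y) = (11785490, 422259) solves the equation, and by the theorem it is the least positive solution.

(x, y) = (11785490, 422259)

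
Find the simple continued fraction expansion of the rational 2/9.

Run the Euclidean algorithm on 2 and 9; the successive quotients are the partial quotients a_0, a_1, ... (each step inverts the fractional part left over by the previous one):
  2 = 0*9 + 2, so a_0 = 0.
  9 = 4*2 + 1, so a_1 = 4.
  2 = 2*1 + 0, so a_2 = 2.
The remainder reaches 0 after 3 divisions, so the expansion has 3 partial quotients, read off in order.

[0; 4, 2]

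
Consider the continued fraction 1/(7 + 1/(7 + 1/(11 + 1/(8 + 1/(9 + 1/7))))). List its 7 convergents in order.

Using the convergent recurrence p_i = a_i*p_{i-1} + p_{i-2}, q_i = a_i*q_{i-1} + q_{i-2} with p_{-2}=0, p_{-1}=1, q_{-2}=1, q_{-1}=0:
  i=0: a_0=0, p_0 = 0*1 + 0 = 0, q_0 = 0*0 + 1 = 1.
  i=1: a_1=7, p_1 = 7*0 + 1 = 1, q_1 = 7*1 + 0 = 7.
  i=2: a_2=7, p_2 = 7*1 + 0 = 7, q_2 = 7*7 + 1 = 50.
  i=3: a_3=11, p_3 = 11*7 + 1 = 78, q_3 = 11*50 + 7 = 557.
  i=4: a_4=8, p_4 = 8*78 + 7 = 631, q_4 = 8*557 + 50 = 4506.
  i=5: a_5=9, p_5 = 9*631 + 78 = 5757, q_5 = 9*4506 + 557 = 41111.
  i=6: a_6=7, p_6 = 7*5757 + 631 = 40930, q_6 = 7*41111 + 4506 = 292283.

0/1, 1/7, 7/50, 78/557, 631/4506, 5757/41111, 40930/292283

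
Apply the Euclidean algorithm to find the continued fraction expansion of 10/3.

Run the Euclidean algorithm on 10 and 3; the successive quotients are the partial quotients a_0, a_1, ... (each step inverts the fractional part left over by the previous one):
  10 = 3*3 + 1, so a_0 = 3.
  3 = 3*1 + 0, so a_1 = 3.
The remainder reaches 0 after 2 divisions, so the expansion has 2 partial quotients, read off in order.

[3; 3]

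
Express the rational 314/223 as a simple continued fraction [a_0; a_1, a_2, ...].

[1; 2, 2, 4, 1, 1, 4]

Run the Euclidean algorithm on 314 and 223; the successive quotients are the partial quotients a_0, a_1, ... (each step inverts the fractional part left over by the previous one):
  314 = 1*223 + 91, so a_0 = 1.
  223 = 2*91 + 41, so a_1 = 2.
  91 = 2*41 + 9, so a_2 = 2.
  41 = 4*9 + 5, so a_3 = 4.
  9 = 1*5 + 4, so a_4 = 1.
  5 = 1*4 + 1, so a_5 = 1.
  4 = 4*1 + 0, so a_6 = 4.
The remainder reaches 0 after 7 divisions, so the expansion has 7 partial quotients, read off in order.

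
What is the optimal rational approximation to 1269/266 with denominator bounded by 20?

Expand x = 1269/266 as a continued fraction with the Euclidean algorithm:
  1269 = 4*266 + 205, so a_0 = 4.
  266 = 1*205 + 61, so a_1 = 1.
  205 = 3*61 + 22, so a_2 = 3.
  61 = 2*22 + 17, so a_3 = 2.
  22 = 1*17 + 5, so a_4 = 1.
  17 = 3*5 + 2, so a_5 = 3.
  5 = 2*2 + 1, so a_6 = 2.
  2 = 2*1 + 0, so a_7 = 2.
so x = [4; 1, 3, 2, 1, 3, 2, 2].
Convergents (p_i = a_i*p_{i-1} + p_{i-2}, q_i = a_i*q_{i-1} + q_{i-2} with p_{-2}=0, p_{-1}=1, q_{-2}=1, q_{-1}=0), until the denominator exceeds 20:
  i=0: a_0=4, p_0 = 4*1 + 0 = 4, q_0 = 4*0 + 1 = 1.
  i=1: a_1=1, p_1 = 1*4 + 1 = 5, q_1 = 1*1 + 0 = 1.
  i=2: a_2=3, p_2 = 3*5 + 4 = 19, q_2 = 3*1 + 1 = 4.
  i=3: a_3=2, p_3 = 2*19 + 5 = 43, q_3 = 2*4 + 1 = 9.
  i=4: a_4=1, p_4 = 1*43 + 19 = 62, q_4 = 1*9 + 4 = 13.
  i=5: a_5=3, p_5 = 3*62 + 43 = 229, q_5 = 3*13 + 9 = 48.
q_5 = 48 > 20, so the last convergent with denominator <= 20 is p_4/q_4 = 62/13.
The closest fraction with denominator <= 20 is either p_4/q_4 or the intermediate fraction (k*p_4 + p_3)/(k*q_4 + q_3) with the largest k >= 1 whose denominator stays <= 20; these approach x as k grows, and every other convergent or intermediate fraction in range is farther away.
Largest k: floor((20 - q_3)/q_4) = floor((20 - 9)/13) = 0.
Since k = 0, no intermediate fraction beyond p_4/q_4 has denominator <= 20, so the convergent 62/13 is the closest (its error is |1269*13 - 62*266|/(266*13) = 5/3458).

62/13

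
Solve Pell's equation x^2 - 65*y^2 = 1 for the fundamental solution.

(x, y) = (129, 16)

First expand sqrt(65) as a continued fraction. With x_i = (sqrt(65) + m_i)/d_i and (m_0, d_0) = (0, 1): a_0 = floor(sqrt(65)) = 8, since 8^2 = 64 <= 65 < 81 = 9^2.
Iterate m_{i+1} = d_i*a_i - m_i, d_{i+1} = (65 - m_{i+1}^2)/d_i, a_{i+1} = floor((a_0 + m_{i+1})/d_{i+1}):
  m_1 = 1*8 - 0 = 8, d_1 = (65 - 8^2)/1 = 1/1 = 1, a_1 = floor((8 + 8)/1) = 16.
  m_2 = 1*16 - 8 = 8, d_2 = (65 - 8^2)/1 = 1/1 = 1: (m_2, d_2) = (m_1, d_1) = (8, 1), so from here the quotient a_1 repeats; the period length is 1.
So sqrt(65) = [8; (16)] with period length k = 1.
k is odd, so (p_{k-1}, q_{k-1}) only solves x^2 - 65y^2 = -1 and the fundamental solution of x^2 - 65y^2 = 1 is (p_{2k-1}, q_{2k-1}) = (p_1, q_1); compute convergents through index 1, running through the period twice.
Convergents (p_i = a_i*p_{i-1} + p_{i-2}, q_i = a_i*q_{i-1} + q_{i-2} with p_{-2}=0, p_{-1}=1, q_{-2}=1, q_{-1}=0):
  i=0: a_0=8, p_0 = 8*1 + 0 = 8, q_0 = 8*0 + 1 = 1.
  i=1: a_1=16, p_1 = 16*8 + 1 = 129, q_1 = 16*1 + 0 = 16.
Indeed p_0^2 - 65*q_0^2 = 64 - 65 = -1, not +1.
Check: 129^2 - 65*16^2 = 16641 - 16640 = 1, so (x, y) = (129, 16) solves the equation, and by the theorem it is the least positive solution.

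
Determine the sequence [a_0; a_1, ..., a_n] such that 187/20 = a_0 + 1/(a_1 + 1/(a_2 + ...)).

Run the Euclidean algorithm on 187 and 20; the successive quotients are the partial quotients a_0, a_1, ... (each step inverts the fractional part left over by the previous one):
  187 = 9*20 + 7, so a_0 = 9.
  20 = 2*7 + 6, so a_1 = 2.
  7 = 1*6 + 1, so a_2 = 1.
  6 = 6*1 + 0, so a_3 = 6.
The remainder reaches 0 after 4 divisions, so the expansion has 4 partial quotients, read off in order.

[9; 2, 1, 6]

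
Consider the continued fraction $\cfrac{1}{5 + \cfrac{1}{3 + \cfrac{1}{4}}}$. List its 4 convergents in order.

0/1, 1/5, 3/16, 13/69

Using the convergent recurrence p_i = a_i*p_{i-1} + p_{i-2}, q_i = a_i*q_{i-1} + q_{i-2} with p_{-2}=0, p_{-1}=1, q_{-2}=1, q_{-1}=0:
  i=0: a_0=0, p_0 = 0*1 + 0 = 0, q_0 = 0*0 + 1 = 1.
  i=1: a_1=5, p_1 = 5*0 + 1 = 1, q_1 = 5*1 + 0 = 5.
  i=2: a_2=3, p_2 = 3*1 + 0 = 3, q_2 = 3*5 + 1 = 16.
  i=3: a_3=4, p_3 = 4*3 + 1 = 13, q_3 = 4*16 + 5 = 69.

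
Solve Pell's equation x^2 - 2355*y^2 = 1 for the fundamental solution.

First expand sqrt(2355) as a continued fraction. With x_i = (sqrt(2355) + m_i)/d_i and (m_0, d_0) = (0, 1): a_0 = floor(sqrt(2355)) = 48, since 48^2 = 2304 <= 2355 < 2401 = 49^2.
Iterate m_{i+1} = d_i*a_i - m_i, d_{i+1} = (2355 - m_{i+1}^2)/d_i, a_{i+1} = floor((a_0 + m_{i+1})/d_{i+1}):
  m_1 = 1*48 - 0 = 48, d_1 = (2355 - 48^2)/1 = 51/1 = 51, a_1 = floor((48 + 48)/51) = 1.
  m_2 = 51*1 - 48 = 3, d_2 = (2355 - 3^2)/51 = 2346/51 = 46, a_2 = floor((48 + 3)/46) = 1.
  m_3 = 46*1 - 3 = 43, d_3 = (2355 - 43^2)/46 = 506/46 = 11, a_3 = floor((48 + 43)/11) = 8.
  m_4 = 11*8 - 43 = 45, d_4 = (2355 - 45^2)/11 = 330/11 = 30, a_4 = floor((48 + 45)/30) = 3.
  m_5 = 30*3 - 45 = 45, d_5 = (2355 - 45^2)/30 = 330/30 = 11, a_5 = floor((48 + 45)/11) = 8.
  m_6 = 11*8 - 45 = 43, d_6 = (2355 - 43^2)/11 = 506/11 = 46, a_6 = floor((48 + 43)/46) = 1.
  m_7 = 46*1 - 43 = 3, d_7 = (2355 - 3^2)/46 = 2346/46 = 51, a_7 = floor((48 + 3)/51) = 1.
  m_8 = 51*1 - 3 = 48, d_8 = (2355 - 48^2)/51 = 51/51 = 1, a_8 = floor((48 + 48)/1) = 96.
  m_9 = 1*96 - 48 = 48, d_9 = (2355 - 48^2)/1 = 51/1 = 51: (m_9, d_9) = (m_1, d_1) = (48, 51), so from here the quotients repeat a_1, ..., a_8; the period length is 8.
So sqrt(2355) = [48; (1, 1, 8, 3, 8, 1, 1, 96)] with period length k = 8.
k is even, so the fundamental solution of x^2 - 2355y^2 = 1 is (p_{k-1}, q_{k-1}) = (p_7, q_7); compute convergents through index 7.
Convergents (p_i = a_i*p_{i-1} + p_{i-2}, q_i = a_i*q_{i-1} + q_{i-2} with p_{-2}=0, p_{-1}=1, q_{-2}=1, q_{-1}=0):
  i=0: a_0=48, p_0 = 48*1 + 0 = 48, q_0 = 48*0 + 1 = 1.
  i=1: a_1=1, p_1 = 1*48 + 1 = 49, q_1 = 1*1 + 0 = 1.
  i=2: a_2=1, p_2 = 1*49 + 48 = 97, q_2 = 1*1 + 1 = 2.
  i=3: a_3=8, p_3 = 8*97 + 49 = 825, q_3 = 8*2 + 1 = 17.
  i=4: a_4=3, p_4 = 3*825 + 97 = 2572, q_4 = 3*17 + 2 = 53.
  i=5: a_5=8, p_5 = 8*2572 + 825 = 21401, q_5 = 8*53 + 17 = 441.
  i=6: a_6=1, p_6 = 1*21401 + 2572 = 23973, q_6 = 1*441 + 53 = 494.
  i=7: a_7=1, p_7 = 1*23973 + 21401 = 45374, q_7 = 1*494 + 441 = 935.
Check: 45374^2 - 2355*935^2 = 2058799876 - 2058799875 = 1, so (x, y) = (45374, 935) solves the equation, and by the theorem it is the least positive solution.

(x, y) = (45374, 935)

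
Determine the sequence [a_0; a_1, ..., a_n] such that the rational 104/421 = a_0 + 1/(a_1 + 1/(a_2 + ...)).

Run the Euclidean algorithm on 104 and 421; the successive quotients are the partial quotients a_0, a_1, ... (each step inverts the fractional part left over by the previous one):
  104 = 0*421 + 104, so a_0 = 0.
  421 = 4*104 + 5, so a_1 = 4.
  104 = 20*5 + 4, so a_2 = 20.
  5 = 1*4 + 1, so a_3 = 1.
  4 = 4*1 + 0, so a_4 = 4.
The remainder reaches 0 after 5 divisions, so the expansion has 5 partial quotients, read off in order.

[0; 4, 20, 1, 4]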